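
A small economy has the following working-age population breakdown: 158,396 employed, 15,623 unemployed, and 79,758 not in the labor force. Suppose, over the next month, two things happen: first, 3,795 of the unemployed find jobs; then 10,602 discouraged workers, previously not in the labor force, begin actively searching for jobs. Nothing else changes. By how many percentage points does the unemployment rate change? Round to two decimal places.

Initially, labor force = 158,396 + 15,623 = 174,019, so u = 15,623/174,019 = 8.98%.
After the first change, unemployed falls and employed rises by 3,795; labor force unchanged → E = 162,191, U = 11,828, labor force = 174,019.
After the second change, unemployed and labor force both rise by 10,602 → E = 162,191, U = 22,430, labor force = 184,621.
New unemployment rate = 22,430 / 184,621 = 12.15%.
Change = 12.15% − 8.98% = +3.17 percentage points.

The unemployment rate changes by +3.17 percentage points.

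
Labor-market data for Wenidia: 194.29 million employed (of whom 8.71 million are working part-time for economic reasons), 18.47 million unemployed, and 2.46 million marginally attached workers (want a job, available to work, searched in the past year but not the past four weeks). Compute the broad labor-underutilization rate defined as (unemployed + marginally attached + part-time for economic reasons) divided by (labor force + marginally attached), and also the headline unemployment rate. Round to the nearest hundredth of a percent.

Broad underutilization rate ≈ 13.77%; headline unemployment rate ≈ 8.68%.

Labor force = 194.29 + 18.47 = 212.76 million.
Numerator = 18.47 + 2.46 + 8.71 = 29.64 million.
Denominator = 212.76 + 2.46 = 215.22 million.
Broad rate = 29.64 / 215.22 = 13.77%.
Headline unemployment rate = 18.47 / 212.76 = 8.68%.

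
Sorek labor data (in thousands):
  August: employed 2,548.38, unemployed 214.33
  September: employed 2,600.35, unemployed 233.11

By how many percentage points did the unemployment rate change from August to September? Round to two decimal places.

August: labor force = 2,548.38 + 214.33 = 2,762.71; u = 214.33/2,762.71 = 7.76%.
September: labor force = 2,600.35 + 233.11 = 2,833.46; u = 233.11/2,833.46 = 8.23%.
Change = 8.23% − 7.76% = +0.47 pp.

The unemployment rate changed by +0.47 percentage points.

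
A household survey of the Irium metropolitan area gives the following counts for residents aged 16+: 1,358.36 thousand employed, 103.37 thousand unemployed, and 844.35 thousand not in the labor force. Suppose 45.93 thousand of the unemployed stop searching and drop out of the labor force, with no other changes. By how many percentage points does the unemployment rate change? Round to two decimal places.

Initially, labor force = 1,358.36 + 103.37 = 1,461.73 thousand, so u = 103.37/1,461.73 = 7.07%.
After the change, unemployed and labor force both fall by 45.93 → E = 1,358.36, U = 57.44, labor force = 1,415.80 thousand.
New unemployment rate = 57.44 / 1,415.80 = 4.06%.
Change = 4.06% − 7.07% = −3.01 percentage points.

The unemployment rate changes by −3.01 percentage points.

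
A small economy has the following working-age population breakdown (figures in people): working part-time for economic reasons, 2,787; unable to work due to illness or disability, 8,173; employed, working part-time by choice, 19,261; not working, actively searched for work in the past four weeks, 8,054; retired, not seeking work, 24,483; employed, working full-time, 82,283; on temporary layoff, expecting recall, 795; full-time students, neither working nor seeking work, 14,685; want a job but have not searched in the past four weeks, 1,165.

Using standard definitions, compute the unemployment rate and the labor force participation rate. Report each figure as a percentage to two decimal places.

Unemployment rate ≈ 7.82%; labor force participation rate ≈ 70.00%.

Employed = 2,787 + 19,261 + 82,283 = 104,331 (anyone who worked, including part-time for economic reasons, counts as employed).
Unemployed = 8,054 + 795 = 8,849 (jobless and actively searching, or on temporary layoff).
Labor force = 104,331 + 8,849 = 113,180.
Not in labor force = 8,173 + 24,483 + 14,685 + 1,165 = 48,506 (those not working and not actively searching are outside the labor force — including those who want a job but have given up searching).
Civilian working-age population = 113,180 + 48,506 = 161,686.
Unemployment rate = 8,849 / 113,180 = 7.82%.
Labor force participation rate = 113,180 / 161,686 = 70.00%.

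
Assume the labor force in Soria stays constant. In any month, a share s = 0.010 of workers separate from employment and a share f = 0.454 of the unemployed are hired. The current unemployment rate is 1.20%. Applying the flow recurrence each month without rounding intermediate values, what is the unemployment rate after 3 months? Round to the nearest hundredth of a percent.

With a fixed labor force, u_{t+1} = u_t + s·(1−u_t) − f·u_t = u_t·(1−s−f) + s.
Here 1−s−f = 0.536 and s = 0.010.
u_1 = 0.012000 × 0.536 + 0.010 = 0.016432.
u_2 = 0.016432 × 0.536 + 0.010 = 0.018808.
u_3 = 0.018808 × 0.536 + 0.010 = 0.020081.

Unemployment rate after three months ≈ 2.01%.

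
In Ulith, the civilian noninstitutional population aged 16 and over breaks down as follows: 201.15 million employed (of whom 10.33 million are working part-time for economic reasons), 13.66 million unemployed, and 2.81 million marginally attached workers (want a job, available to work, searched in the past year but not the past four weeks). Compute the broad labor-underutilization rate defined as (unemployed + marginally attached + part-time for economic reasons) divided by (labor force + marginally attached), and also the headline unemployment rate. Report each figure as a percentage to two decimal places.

Broad underutilization rate ≈ 12.32%; headline unemployment rate ≈ 6.36%.

Labor force = 201.15 + 13.66 = 214.81 million.
Numerator = 13.66 + 2.81 + 10.33 = 26.80 million.
Denominator = 214.81 + 2.81 = 217.62 million.
Broad rate = 26.80 / 217.62 = 12.32%.
Headline unemployment rate = 13.66 / 214.81 = 6.36%.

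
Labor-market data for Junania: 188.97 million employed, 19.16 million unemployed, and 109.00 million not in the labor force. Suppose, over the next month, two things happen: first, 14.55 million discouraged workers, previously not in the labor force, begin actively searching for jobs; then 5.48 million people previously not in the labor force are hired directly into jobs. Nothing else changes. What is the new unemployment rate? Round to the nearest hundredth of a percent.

Initially, labor force = 188.97 + 19.16 = 208.13 million, so u = 19.16/208.13 = 9.21%.
After the first change, unemployed and labor force both rise by 14.55 → E = 188.97, U = 33.71, labor force = 222.68 million.
After the second change, employed and labor force both rise by 5.48; unemployed unchanged → E = 194.45, U = 33.71, labor force = 228.16 million.
New unemployment rate = 33.71 / 228.16 = 14.77%.

New unemployment rate ≈ 14.77%.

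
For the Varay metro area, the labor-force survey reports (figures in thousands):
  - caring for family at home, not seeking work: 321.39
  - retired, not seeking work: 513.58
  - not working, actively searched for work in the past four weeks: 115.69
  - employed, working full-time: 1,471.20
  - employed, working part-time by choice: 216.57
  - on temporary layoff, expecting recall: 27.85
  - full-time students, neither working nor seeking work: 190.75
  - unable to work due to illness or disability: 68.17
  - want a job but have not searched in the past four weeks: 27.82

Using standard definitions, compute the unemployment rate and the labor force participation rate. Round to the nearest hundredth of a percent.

Unemployment rate ≈ 7.84%; labor force participation rate ≈ 62.01%.

Employed = 1,471.20 + 216.57 = 1,687.77 thousand.
Unemployed = 115.69 + 27.85 = 143.54 thousand (jobless and actively searching, or on temporary layoff).
Labor force = 1,687.77 + 143.54 = 1,831.31 thousand.
Not in labor force = 321.39 + 513.58 + 190.75 + 68.17 + 27.82 = 1,121.71 thousand (those not working and not actively searching are outside the labor force — including those who want a job but have given up searching).
Civilian working-age population = 1,831.31 + 1,121.71 = 2,953.02 thousand.
Unemployment rate = 143.54 / 1,831.31 = 7.84%.
Labor force participation rate = 1,831.31 / 2,953.02 = 62.01%.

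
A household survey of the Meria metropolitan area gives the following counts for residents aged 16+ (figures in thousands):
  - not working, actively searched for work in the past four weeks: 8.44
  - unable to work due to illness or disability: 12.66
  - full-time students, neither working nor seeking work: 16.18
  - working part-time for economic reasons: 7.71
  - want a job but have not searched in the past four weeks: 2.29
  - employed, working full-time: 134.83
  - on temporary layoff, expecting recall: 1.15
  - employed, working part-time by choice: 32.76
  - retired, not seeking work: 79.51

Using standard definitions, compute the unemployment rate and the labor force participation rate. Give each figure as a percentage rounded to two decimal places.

Employed = 7.71 + 134.83 + 32.76 = 175.30 thousand (anyone who worked, including part-time for economic reasons, counts as employed).
Unemployed = 8.44 + 1.15 = 9.59 thousand (jobless and actively searching, or on temporary layoff).
Labor force = 175.30 + 9.59 = 184.89 thousand.
Not in labor force = 12.66 + 16.18 + 2.29 + 79.51 = 110.64 thousand (those not working and not actively searching are outside the labor force — including those who want a job but have given up searching).
Civilian working-age population = 184.89 + 110.64 = 295.53 thousand.
Unemployment rate = 9.59 / 184.89 = 5.19%.
Labor force participation rate = 184.89 / 295.53 = 62.56%.

Unemployment rate ≈ 5.19%; labor force participation rate ≈ 62.56%.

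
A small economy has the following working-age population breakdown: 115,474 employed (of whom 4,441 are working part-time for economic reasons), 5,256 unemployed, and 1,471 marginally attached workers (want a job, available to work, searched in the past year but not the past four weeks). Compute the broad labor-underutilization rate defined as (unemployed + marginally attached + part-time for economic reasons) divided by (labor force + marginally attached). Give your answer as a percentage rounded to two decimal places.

Broad underutilization rate ≈ 9.14%.

Labor force = 115,474 + 5,256 = 120,730.
Numerator = 5,256 + 1,471 + 4,441 = 11,168.
Denominator = 120,730 + 1,471 = 122,201.
Broad rate = 11,168 / 122,201 = 9.14%.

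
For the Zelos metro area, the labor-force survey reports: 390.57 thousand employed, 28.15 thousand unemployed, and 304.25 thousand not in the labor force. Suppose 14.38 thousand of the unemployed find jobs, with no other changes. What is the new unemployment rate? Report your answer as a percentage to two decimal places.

Initially, labor force = 390.57 + 28.15 = 418.72 thousand, so u = 28.15/418.72 = 6.72%.
After the change, unemployed falls and employed rises by 14.38; labor force unchanged → E = 404.95, U = 13.77, labor force = 418.72 thousand.
New unemployment rate = 13.77 / 418.72 = 3.29%.

New unemployment rate ≈ 3.29%.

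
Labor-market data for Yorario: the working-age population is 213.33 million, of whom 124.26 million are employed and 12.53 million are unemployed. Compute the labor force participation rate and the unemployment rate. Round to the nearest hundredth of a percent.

Labor force participation rate ≈ 64.12%; unemployment rate ≈ 9.16%.

Labor force = employed + unemployed = 124.26 + 12.53 = 136.79 million.
Unemployment rate = 12.53 / 136.79 = 9.16%.
Labor force participation rate = 136.79 / 213.33 = 64.12%.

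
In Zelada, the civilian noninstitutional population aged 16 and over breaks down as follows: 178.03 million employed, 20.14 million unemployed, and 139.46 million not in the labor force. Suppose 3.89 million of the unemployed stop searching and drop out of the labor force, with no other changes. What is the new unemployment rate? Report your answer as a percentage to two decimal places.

New unemployment rate ≈ 8.36%.

Initially, labor force = 178.03 + 20.14 = 198.17 million, so u = 20.14/198.17 = 10.16%.
After the change, unemployed and labor force both fall by 3.89 → E = 178.03, U = 16.25, labor force = 194.28 million.
New unemployment rate = 16.25 / 194.28 = 8.36%.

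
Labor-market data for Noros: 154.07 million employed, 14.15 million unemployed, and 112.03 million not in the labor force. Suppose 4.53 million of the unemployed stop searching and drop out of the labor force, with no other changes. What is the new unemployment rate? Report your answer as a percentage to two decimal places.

New unemployment rate ≈ 5.88%.

Initially, labor force = 154.07 + 14.15 = 168.22 million, so u = 14.15/168.22 = 8.41%.
After the change, unemployed and labor force both fall by 4.53 → E = 154.07, U = 9.62, labor force = 163.69 million.
New unemployment rate = 9.62 / 163.69 = 5.88%.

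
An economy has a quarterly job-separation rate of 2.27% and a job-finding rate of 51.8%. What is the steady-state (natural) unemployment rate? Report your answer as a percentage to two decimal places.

Steady-state unemployment rate ≈ 4.20%.

At steady state the flows balance: s·E = f·U, so U/(E+U) = s/(s+f).
u* = 2.27 / (2.27 + 51.8) = 2.27 / 54.07 = 4.20%.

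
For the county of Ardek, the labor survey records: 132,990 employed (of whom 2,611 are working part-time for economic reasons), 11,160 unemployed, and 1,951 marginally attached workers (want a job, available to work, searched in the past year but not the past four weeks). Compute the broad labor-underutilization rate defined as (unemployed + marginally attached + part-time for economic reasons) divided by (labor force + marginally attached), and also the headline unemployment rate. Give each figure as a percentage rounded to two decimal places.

Broad underutilization rate ≈ 10.76%; headline unemployment rate ≈ 7.74%.

Labor force = 132,990 + 11,160 = 144,150.
Numerator = 11,160 + 1,951 + 2,611 = 15,722.
Denominator = 144,150 + 1,951 = 146,101.
Broad rate = 15,722 / 146,101 = 10.76%.
Headline unemployment rate = 11,160 / 144,150 = 7.74%.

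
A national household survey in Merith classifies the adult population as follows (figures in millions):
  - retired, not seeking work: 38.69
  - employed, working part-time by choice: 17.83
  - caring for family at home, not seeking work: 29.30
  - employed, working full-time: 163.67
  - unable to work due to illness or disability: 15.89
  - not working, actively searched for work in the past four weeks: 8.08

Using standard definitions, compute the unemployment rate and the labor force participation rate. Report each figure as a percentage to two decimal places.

Unemployment rate ≈ 4.26%; labor force participation rate ≈ 69.33%.

Employed = 17.83 + 163.67 = 181.50 million.
Unemployed = 8.08 million.
Labor force = 181.50 + 8.08 = 189.58 million.
Not in labor force = 38.69 + 29.30 + 15.89 = 83.88 million (those not working and not actively searching are outside the labor force).
Civilian working-age population = 189.58 + 83.88 = 273.46 million.
Unemployment rate = 8.08 / 189.58 = 4.26%.
Labor force participation rate = 189.58 / 273.46 = 69.33%.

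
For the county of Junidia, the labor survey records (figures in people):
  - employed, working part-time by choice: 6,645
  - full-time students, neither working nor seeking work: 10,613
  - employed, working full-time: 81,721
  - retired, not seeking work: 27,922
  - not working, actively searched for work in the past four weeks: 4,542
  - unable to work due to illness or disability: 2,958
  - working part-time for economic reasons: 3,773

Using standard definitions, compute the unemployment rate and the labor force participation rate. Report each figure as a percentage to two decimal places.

Employed = 6,645 + 81,721 + 3,773 = 92,139 (anyone who worked, including part-time for economic reasons, counts as employed).
Unemployed = 4,542.
Labor force = 92,139 + 4,542 = 96,681.
Not in labor force = 10,613 + 27,922 + 2,958 = 41,493 (those not working and not actively searching are outside the labor force).
Civilian working-age population = 96,681 + 41,493 = 138,174.
Unemployment rate = 4,542 / 96,681 = 4.70%.
Labor force participation rate = 96,681 / 138,174 = 69.97%.

Unemployment rate ≈ 4.70%; labor force participation rate ≈ 69.97%.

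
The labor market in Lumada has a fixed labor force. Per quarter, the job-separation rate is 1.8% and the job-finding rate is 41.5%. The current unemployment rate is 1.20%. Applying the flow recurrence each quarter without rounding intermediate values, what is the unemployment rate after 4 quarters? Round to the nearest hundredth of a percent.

Unemployment rate after four quarters ≈ 3.85%.

With a fixed labor force, u_{t+1} = u_t + s·(1−u_t) − f·u_t = u_t·(1−s−f) + s.
Here 1−s−f = 0.567 and s = 0.018.
u_1 = 0.012000 × 0.567 + 0.018 = 0.024804.
u_2 = 0.024804 × 0.567 + 0.018 = 0.032064.
u_3 = 0.032064 × 0.567 + 0.018 = 0.036180.
u_4 = 0.036180 × 0.567 + 0.018 = 0.038514.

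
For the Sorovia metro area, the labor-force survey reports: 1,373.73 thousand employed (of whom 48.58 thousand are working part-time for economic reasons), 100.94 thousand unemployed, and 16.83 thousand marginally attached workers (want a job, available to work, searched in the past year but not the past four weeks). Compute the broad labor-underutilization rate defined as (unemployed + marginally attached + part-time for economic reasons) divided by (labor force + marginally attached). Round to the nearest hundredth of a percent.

Broad underutilization rate ≈ 11.15%.

Labor force = 1,373.73 + 100.94 = 1,474.67 thousand.
Numerator = 100.94 + 16.83 + 48.58 = 166.35 thousand.
Denominator = 1,474.67 + 16.83 = 1,491.50 thousand.
Broad rate = 166.35 / 1,491.50 = 11.15%.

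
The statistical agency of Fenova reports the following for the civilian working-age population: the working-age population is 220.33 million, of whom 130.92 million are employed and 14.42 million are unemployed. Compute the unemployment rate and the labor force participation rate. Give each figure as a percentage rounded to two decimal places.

Labor force = employed + unemployed = 130.92 + 14.42 = 145.34 million.
Unemployment rate = 14.42 / 145.34 = 9.92%.
Labor force participation rate = 145.34 / 220.33 = 65.96%.

Unemployment rate ≈ 9.92%; labor force participation rate ≈ 65.96%.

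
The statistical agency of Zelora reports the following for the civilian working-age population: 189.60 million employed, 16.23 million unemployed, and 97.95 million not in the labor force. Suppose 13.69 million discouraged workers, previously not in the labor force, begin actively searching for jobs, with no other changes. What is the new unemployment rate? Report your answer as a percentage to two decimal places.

New unemployment rate ≈ 13.63%.

Initially, labor force = 189.60 + 16.23 = 205.83 million, so u = 16.23/205.83 = 7.89%.
After the change, unemployed and labor force both rise by 13.69 → E = 189.60, U = 29.92, labor force = 219.52 million.
New unemployment rate = 29.92 / 219.52 = 13.63%.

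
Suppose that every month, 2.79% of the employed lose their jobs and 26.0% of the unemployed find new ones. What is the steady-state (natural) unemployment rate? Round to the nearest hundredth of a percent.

Steady-state unemployment rate ≈ 9.69%.

At steady state the flows balance: s·E = f·U, so U/(E+U) = s/(s+f).
u* = 2.79 / (2.79 + 26.0) = 2.79 / 28.79 = 9.69%.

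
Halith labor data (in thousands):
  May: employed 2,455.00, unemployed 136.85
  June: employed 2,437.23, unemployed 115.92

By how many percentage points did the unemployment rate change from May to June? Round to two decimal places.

The unemployment rate changed by −0.74 percentage points.

May: labor force = 2,455.00 + 136.85 = 2,591.85; u = 136.85/2,591.85 = 5.28%.
June: labor force = 2,437.23 + 115.92 = 2,553.15; u = 115.92/2,553.15 = 4.54%.
Change = 4.54% − 5.28% = −0.74 pp.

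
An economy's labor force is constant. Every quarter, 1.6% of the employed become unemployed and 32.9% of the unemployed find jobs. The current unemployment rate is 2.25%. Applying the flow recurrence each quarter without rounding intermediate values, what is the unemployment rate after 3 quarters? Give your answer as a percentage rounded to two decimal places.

Unemployment rate after three quarters ≈ 3.97%.

With a fixed labor force, u_{t+1} = u_t + s·(1−u_t) − f·u_t = u_t·(1−s−f) + s.
Here 1−s−f = 0.655 and s = 0.016.
u_1 = 0.022500 × 0.655 + 0.016 = 0.030738.
u_2 = 0.030738 × 0.655 + 0.016 = 0.036133.
u_3 = 0.036133 × 0.655 + 0.016 = 0.039667.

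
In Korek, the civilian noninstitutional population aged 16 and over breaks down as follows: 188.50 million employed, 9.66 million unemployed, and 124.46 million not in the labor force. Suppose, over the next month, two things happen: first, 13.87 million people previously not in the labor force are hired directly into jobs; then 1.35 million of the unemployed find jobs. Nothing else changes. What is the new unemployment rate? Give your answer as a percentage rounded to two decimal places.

Initially, labor force = 188.50 + 9.66 = 198.16 million, so u = 9.66/198.16 = 4.87%.
After the first change, employed and labor force both rise by 13.87; unemployed unchanged → E = 202.37, U = 9.66, labor force = 212.03 million.
After the second change, unemployed falls and employed rises by 1.35; labor force unchanged → E = 203.72, U = 8.31, labor force = 212.03 million.
New unemployment rate = 8.31 / 212.03 = 3.92%.

New unemployment rate ≈ 3.92%.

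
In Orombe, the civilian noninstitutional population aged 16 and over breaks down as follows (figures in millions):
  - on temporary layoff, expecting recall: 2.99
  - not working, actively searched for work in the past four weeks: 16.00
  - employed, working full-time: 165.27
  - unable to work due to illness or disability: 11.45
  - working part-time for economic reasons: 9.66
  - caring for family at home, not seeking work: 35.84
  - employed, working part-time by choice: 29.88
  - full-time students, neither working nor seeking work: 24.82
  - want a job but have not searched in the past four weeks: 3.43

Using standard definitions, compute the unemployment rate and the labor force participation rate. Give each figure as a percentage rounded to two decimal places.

Unemployment rate ≈ 8.49%; labor force participation rate ≈ 74.76%.

Employed = 165.27 + 9.66 + 29.88 = 204.81 million (anyone who worked, including part-time for economic reasons, counts as employed).
Unemployed = 2.99 + 16.00 = 18.99 million (jobless and actively searching, or on temporary layoff).
Labor force = 204.81 + 18.99 = 223.80 million.
Not in labor force = 11.45 + 35.84 + 24.82 + 3.43 = 75.54 million (those not working and not actively searching are outside the labor force — including those who want a job but have given up searching).
Civilian working-age population = 223.80 + 75.54 = 299.34 million.
Unemployment rate = 18.99 / 223.80 = 8.49%.
Labor force participation rate = 223.80 / 299.34 = 74.76%.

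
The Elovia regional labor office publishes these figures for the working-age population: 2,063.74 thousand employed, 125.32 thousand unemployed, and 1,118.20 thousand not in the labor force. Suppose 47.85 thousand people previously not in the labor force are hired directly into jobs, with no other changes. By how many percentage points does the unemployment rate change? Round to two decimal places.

The unemployment rate changes by −0.12 percentage points.

Initially, labor force = 2,063.74 + 125.32 = 2,189.06 thousand, so u = 125.32/2,189.06 = 5.72%.
After the change, employed and labor force both rise by 47.85; unemployed unchanged → E = 2,111.59, U = 125.32, labor force = 2,236.91 thousand.
New unemployment rate = 125.32 / 2,236.91 = 5.60%.
Change = 5.60% − 5.72% = −0.12 percentage points.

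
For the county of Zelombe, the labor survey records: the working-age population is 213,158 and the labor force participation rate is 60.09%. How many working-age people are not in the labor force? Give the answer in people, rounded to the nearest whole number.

Share not in the labor force = 1 − 0.6009 = 0.3991.
Not in labor force = 0.3991 × 213,158 ≈ 85,071.

About 85,071 are not in the labor force.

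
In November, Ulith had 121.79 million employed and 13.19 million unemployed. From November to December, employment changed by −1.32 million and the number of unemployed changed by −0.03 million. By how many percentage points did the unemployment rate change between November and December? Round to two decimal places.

November: labor force = 121.79 + 13.19 = 134.98; u = 13.19/134.98 = 9.77%.
December: labor force = 120.47 + 13.16 = 133.63; u = 13.16/133.63 = 9.85%.
Change = 9.85% − 9.77% = +0.08 pp.

The unemployment rate changed by +0.08 percentage points.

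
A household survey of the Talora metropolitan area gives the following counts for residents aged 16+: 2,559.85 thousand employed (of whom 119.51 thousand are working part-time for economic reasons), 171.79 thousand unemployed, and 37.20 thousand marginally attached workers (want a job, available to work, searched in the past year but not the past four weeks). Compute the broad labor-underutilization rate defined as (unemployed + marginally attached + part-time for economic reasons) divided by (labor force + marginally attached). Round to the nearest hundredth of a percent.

Broad underutilization rate ≈ 11.86%.

Labor force = 2,559.85 + 171.79 = 2,731.64 thousand.
Numerator = 171.79 + 37.20 + 119.51 = 328.50 thousand.
Denominator = 2,731.64 + 37.20 = 2,768.84 thousand.
Broad rate = 328.50 / 2,768.84 = 11.86%.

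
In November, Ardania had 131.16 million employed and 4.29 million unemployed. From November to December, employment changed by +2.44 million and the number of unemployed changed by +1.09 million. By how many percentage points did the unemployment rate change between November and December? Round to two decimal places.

The unemployment rate changed by +0.70 percentage points.

November: labor force = 131.16 + 4.29 = 135.45; u = 4.29/135.45 = 3.17%.
December: labor force = 133.60 + 5.38 = 138.98; u = 5.38/138.98 = 3.87%.
Change = 3.87% − 3.17% = +0.70 pp.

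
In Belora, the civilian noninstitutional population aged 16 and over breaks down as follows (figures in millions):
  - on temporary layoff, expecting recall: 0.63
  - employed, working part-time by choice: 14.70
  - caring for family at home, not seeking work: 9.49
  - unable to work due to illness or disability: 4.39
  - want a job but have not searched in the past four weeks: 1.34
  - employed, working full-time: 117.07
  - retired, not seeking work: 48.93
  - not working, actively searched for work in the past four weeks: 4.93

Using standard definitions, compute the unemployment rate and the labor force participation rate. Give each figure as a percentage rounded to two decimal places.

Unemployment rate ≈ 4.05%; labor force participation rate ≈ 68.16%.

Employed = 14.70 + 117.07 = 131.77 million.
Unemployed = 0.63 + 4.93 = 5.56 million (jobless and actively searching, or on temporary layoff).
Labor force = 131.77 + 5.56 = 137.33 million.
Not in labor force = 9.49 + 4.39 + 1.34 + 48.93 = 64.15 million (those not working and not actively searching are outside the labor force — including those who want a job but have given up searching).
Civilian working-age population = 137.33 + 64.15 = 201.48 million.
Unemployment rate = 5.56 / 137.33 = 4.05%.
Labor force participation rate = 137.33 / 201.48 = 68.16%.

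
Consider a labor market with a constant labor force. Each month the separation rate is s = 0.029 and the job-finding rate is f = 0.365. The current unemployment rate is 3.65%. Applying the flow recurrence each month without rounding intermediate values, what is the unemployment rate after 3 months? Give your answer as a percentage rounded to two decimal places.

With a fixed labor force, u_{t+1} = u_t + s·(1−u_t) − f·u_t = u_t·(1−s−f) + s.
Here 1−s−f = 0.606 and s = 0.029.
u_1 = 0.036500 × 0.606 + 0.029 = 0.051119.
u_2 = 0.051119 × 0.606 + 0.029 = 0.059978.
u_3 = 0.059978 × 0.606 + 0.029 = 0.065347.

Unemployment rate after three months ≈ 6.53%.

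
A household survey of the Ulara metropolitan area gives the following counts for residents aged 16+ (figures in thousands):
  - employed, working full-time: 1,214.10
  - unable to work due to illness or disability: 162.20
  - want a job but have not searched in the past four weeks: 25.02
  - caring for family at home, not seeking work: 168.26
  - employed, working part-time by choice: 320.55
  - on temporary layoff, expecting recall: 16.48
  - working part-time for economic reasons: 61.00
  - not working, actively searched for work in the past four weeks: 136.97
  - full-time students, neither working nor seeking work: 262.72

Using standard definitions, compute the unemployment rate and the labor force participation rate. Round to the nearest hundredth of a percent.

Employed = 1,214.10 + 320.55 + 61.00 = 1,595.65 thousand (anyone who worked, including part-time for economic reasons, counts as employed).
Unemployed = 16.48 + 136.97 = 153.45 thousand (jobless and actively searching, or on temporary layoff).
Labor force = 1,595.65 + 153.45 = 1,749.10 thousand.
Not in labor force = 162.20 + 25.02 + 168.26 + 262.72 = 618.20 thousand (those not working and not actively searching are outside the labor force — including those who want a job but have given up searching).
Civilian working-age population = 1,749.10 + 618.20 = 2,367.30 thousand.
Unemployment rate = 153.45 / 1,749.10 = 8.77%.
Labor force participation rate = 1,749.10 / 2,367.30 = 73.89%.

Unemployment rate ≈ 8.77%; labor force participation rate ≈ 73.89%.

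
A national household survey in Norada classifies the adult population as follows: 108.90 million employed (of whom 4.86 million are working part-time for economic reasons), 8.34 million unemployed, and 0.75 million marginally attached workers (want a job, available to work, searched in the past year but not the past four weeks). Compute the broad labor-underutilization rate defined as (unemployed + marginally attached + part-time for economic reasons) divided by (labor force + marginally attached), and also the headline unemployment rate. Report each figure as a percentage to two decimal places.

Labor force = 108.90 + 8.34 = 117.24 million.
Numerator = 8.34 + 0.75 + 4.86 = 13.95 million.
Denominator = 117.24 + 0.75 = 117.99 million.
Broad rate = 13.95 / 117.99 = 11.82%.
Headline unemployment rate = 8.34 / 117.24 = 7.11%.

Broad underutilization rate ≈ 11.82%; headline unemployment rate ≈ 7.11%.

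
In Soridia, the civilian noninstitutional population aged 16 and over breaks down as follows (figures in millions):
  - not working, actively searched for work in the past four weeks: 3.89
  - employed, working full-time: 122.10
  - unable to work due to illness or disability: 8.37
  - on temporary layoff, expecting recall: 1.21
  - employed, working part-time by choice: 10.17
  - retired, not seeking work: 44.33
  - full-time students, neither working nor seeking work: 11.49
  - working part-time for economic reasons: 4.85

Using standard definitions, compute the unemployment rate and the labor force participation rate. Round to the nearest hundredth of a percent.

Unemployment rate ≈ 3.59%; labor force participation rate ≈ 68.90%.

Employed = 122.10 + 10.17 + 4.85 = 137.12 million (anyone who worked, including part-time for economic reasons, counts as employed).
Unemployed = 3.89 + 1.21 = 5.10 million (jobless and actively searching, or on temporary layoff).
Labor force = 137.12 + 5.10 = 142.22 million.
Not in labor force = 8.37 + 44.33 + 11.49 = 64.19 million (those not working and not actively searching are outside the labor force).
Civilian working-age population = 142.22 + 64.19 = 206.41 million.
Unemployment rate = 5.10 / 142.22 = 3.59%.
Labor force participation rate = 142.22 / 206.41 = 68.90%.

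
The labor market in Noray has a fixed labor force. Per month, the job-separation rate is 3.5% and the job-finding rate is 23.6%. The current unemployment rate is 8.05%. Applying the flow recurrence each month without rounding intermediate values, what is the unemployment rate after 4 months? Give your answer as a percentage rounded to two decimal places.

With a fixed labor force, u_{t+1} = u_t + s·(1−u_t) − f·u_t = u_t·(1−s−f) + s.
Here 1−s−f = 0.729 and s = 0.035.
u_1 = 0.080500 × 0.729 + 0.035 = 0.093685.
u_2 = 0.093685 × 0.729 + 0.035 = 0.103296.
u_3 = 0.103296 × 0.729 + 0.035 = 0.110303.
u_4 = 0.110303 × 0.729 + 0.035 = 0.115411.

Unemployment rate after four months ≈ 11.54%.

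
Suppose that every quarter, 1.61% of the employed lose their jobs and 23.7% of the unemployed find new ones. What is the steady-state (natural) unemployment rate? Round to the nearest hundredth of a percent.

At steady state the flows balance: s·E = f·U, so U/(E+U) = s/(s+f).
u* = 1.61 / (1.61 + 23.7) = 1.61 / 25.31 = 6.36%.

Steady-state unemployment rate ≈ 6.36%.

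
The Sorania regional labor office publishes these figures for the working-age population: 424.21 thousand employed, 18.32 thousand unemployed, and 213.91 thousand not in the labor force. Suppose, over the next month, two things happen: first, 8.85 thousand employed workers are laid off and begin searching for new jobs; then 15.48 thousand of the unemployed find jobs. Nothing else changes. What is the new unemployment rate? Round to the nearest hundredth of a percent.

Initially, labor force = 424.21 + 18.32 = 442.53 thousand, so u = 18.32/442.53 = 4.14%.
After the first change, employed falls and unemployed rises by 8.85; labor force unchanged → E = 415.36, U = 27.17, labor force = 442.53 thousand.
After the second change, unemployed falls and employed rises by 15.48; labor force unchanged → E = 430.84, U = 11.69, labor force = 442.53 thousand.
New unemployment rate = 11.69 / 442.53 = 2.64%.

New unemployment rate ≈ 2.64%.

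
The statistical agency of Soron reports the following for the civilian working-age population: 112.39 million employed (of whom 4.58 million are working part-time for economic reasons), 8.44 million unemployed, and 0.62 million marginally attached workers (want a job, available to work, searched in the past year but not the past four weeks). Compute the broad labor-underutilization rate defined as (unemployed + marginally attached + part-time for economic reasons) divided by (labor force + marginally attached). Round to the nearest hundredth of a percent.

Labor force = 112.39 + 8.44 = 120.83 million.
Numerator = 8.44 + 0.62 + 4.58 = 13.64 million.
Denominator = 120.83 + 0.62 = 121.45 million.
Broad rate = 13.64 / 121.45 = 11.23%.

Broad underutilization rate ≈ 11.23%.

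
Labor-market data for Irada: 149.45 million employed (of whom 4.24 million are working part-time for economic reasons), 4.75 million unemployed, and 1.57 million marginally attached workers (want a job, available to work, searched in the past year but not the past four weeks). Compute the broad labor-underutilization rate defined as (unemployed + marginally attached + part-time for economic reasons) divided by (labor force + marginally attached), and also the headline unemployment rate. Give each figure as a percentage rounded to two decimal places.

Labor force = 149.45 + 4.75 = 154.20 million.
Numerator = 4.75 + 1.57 + 4.24 = 10.56 million.
Denominator = 154.20 + 1.57 = 155.77 million.
Broad rate = 10.56 / 155.77 = 6.78%.
Headline unemployment rate = 4.75 / 154.20 = 3.08%.

Broad underutilization rate ≈ 6.78%; headline unemployment rate ≈ 3.08%.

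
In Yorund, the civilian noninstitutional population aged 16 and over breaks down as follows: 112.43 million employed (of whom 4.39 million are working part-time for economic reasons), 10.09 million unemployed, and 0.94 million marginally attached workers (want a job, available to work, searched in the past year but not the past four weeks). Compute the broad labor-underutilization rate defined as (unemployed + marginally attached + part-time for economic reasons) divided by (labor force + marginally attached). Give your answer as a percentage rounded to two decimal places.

Labor force = 112.43 + 10.09 = 122.52 million.
Numerator = 10.09 + 0.94 + 4.39 = 15.42 million.
Denominator = 122.52 + 0.94 = 123.46 million.
Broad rate = 15.42 / 123.46 = 12.49%.

Broad underutilization rate ≈ 12.49%.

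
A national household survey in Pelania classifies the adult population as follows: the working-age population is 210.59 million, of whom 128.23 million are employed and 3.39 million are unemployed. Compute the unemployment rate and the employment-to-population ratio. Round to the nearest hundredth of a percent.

Unemployment rate ≈ 2.58%; employment-population ratio ≈ 60.89%.

Labor force = employed + unemployed = 128.23 + 3.39 = 131.62 million.
Unemployment rate = 3.39 / 131.62 = 2.58%.
Employment-population ratio = 128.23 / 210.59 = 60.89%.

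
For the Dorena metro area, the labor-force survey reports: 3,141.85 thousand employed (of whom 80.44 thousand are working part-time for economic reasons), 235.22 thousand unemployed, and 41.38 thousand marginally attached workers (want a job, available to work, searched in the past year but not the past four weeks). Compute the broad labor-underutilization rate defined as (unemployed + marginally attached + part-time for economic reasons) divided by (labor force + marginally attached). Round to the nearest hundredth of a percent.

Labor force = 3,141.85 + 235.22 = 3,377.07 thousand.
Numerator = 235.22 + 41.38 + 80.44 = 357.04 thousand.
Denominator = 3,377.07 + 41.38 = 3,418.45 thousand.
Broad rate = 357.04 / 3,418.45 = 10.44%.

Broad underutilization rate ≈ 10.44%.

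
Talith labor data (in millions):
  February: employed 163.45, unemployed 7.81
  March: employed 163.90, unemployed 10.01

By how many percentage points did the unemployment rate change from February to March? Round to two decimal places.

February: labor force = 163.45 + 7.81 = 171.26; u = 7.81/171.26 = 4.56%.
March: labor force = 163.90 + 10.01 = 173.91; u = 10.01/173.91 = 5.76%.
Change = 5.76% − 4.56% = +1.20 pp.

The unemployment rate changed by +1.20 percentage points.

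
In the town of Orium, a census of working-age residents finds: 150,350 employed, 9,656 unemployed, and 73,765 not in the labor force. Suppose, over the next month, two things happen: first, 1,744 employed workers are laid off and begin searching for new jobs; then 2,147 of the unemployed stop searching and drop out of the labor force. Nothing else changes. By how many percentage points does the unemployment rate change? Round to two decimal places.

The unemployment rate changes by −0.17 percentage points.

Initially, labor force = 150,350 + 9,656 = 160,006, so u = 9,656/160,006 = 6.03%.
After the first change, employed falls and unemployed rises by 1,744; labor force unchanged → E = 148,606, U = 11,400, labor force = 160,006.
After the second change, unemployed and labor force both fall by 2,147 → E = 148,606, U = 9,253, labor force = 157,859.
New unemployment rate = 9,253 / 157,859 = 5.86%.
Change = 5.86% − 6.03% = −0.17 percentage points.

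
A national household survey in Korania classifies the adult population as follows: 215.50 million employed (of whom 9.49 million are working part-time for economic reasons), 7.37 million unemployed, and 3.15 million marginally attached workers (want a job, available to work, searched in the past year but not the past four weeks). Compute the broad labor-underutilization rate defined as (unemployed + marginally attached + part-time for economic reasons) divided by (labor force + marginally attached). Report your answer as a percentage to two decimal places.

Labor force = 215.50 + 7.37 = 222.87 million.
Numerator = 7.37 + 3.15 + 9.49 = 20.01 million.
Denominator = 222.87 + 3.15 = 226.02 million.
Broad rate = 20.01 / 226.02 = 8.85%.

Broad underutilization rate ≈ 8.85%.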